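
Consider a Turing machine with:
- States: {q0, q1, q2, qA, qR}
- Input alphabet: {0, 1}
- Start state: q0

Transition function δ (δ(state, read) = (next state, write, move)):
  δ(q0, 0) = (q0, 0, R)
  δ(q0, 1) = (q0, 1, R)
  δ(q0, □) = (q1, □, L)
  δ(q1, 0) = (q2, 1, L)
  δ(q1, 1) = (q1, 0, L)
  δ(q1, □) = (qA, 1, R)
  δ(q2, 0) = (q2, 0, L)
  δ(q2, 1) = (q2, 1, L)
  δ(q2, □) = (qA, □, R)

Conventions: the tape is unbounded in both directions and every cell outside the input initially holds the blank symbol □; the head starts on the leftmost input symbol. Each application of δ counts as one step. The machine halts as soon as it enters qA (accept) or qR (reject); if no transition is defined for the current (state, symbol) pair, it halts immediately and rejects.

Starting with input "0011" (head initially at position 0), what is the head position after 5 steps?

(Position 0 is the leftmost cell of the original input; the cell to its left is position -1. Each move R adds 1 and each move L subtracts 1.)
Step 0: [q0]0011 (head at position 0)
Step 1: δ(q0, 0) = (q0, 0, R)  ⊢  0[q0]011 (head at position 1)
Step 2: δ(q0, 0) = (q0, 0, R)  ⊢  00[q0]11 (head at position 2)
Step 3: δ(q0, 1) = (q0, 1, R)  ⊢  001[q0]1 (head at position 3)
Step 4: δ(q0, 1) = (q0, 1, R)  ⊢  0011[q0]□ (head at position 4)
Step 5: δ(q0, □) = (q1, □, L)  ⊢  001[q1]1□ (head at position 3)
Head position after 5 steps: 3

Final answer: Position 3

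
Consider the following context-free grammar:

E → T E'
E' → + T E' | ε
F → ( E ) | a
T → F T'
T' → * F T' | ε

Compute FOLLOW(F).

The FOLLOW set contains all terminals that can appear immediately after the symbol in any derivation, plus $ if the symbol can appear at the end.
Useful FIRST sets: FIRST(E') = {+, ε}, FIRST(T') = {*, ε} (both E' and T' are nullable).
FOLLOW(E): E is the start symbol → $; E appears in F → ( E ) followed by ')' → FOLLOW(E) = {), $}.
FOLLOW(E'): E' appears at the right end of E → T E' and of E' → + T E', so FOLLOW(E') ⊇ FOLLOW(E) (the second occurrence adds nothing new). FOLLOW(E') = {), $}.
FOLLOW(T): in E → T E' and E' → + T E', T is followed by E': add FIRST(E') minus ε = {+}; since E' is nullable, also add FOLLOW(E) and FOLLOW(E') = {), $}. FOLLOW(T) = {+, ), $}.
FOLLOW(T'): T' appears at the right end of T → F T' and of T' → * F T', so FOLLOW(T') = FOLLOW(T) = {+, ), $}.
FOLLOW(F): in T → F T' and T' → * F T', F is followed by T': add FIRST(T') minus ε = {*}; since T' is nullable, also add FOLLOW(T) and FOLLOW(T') = {+, ), $}. FOLLOW(F) = {*, +, ), $}.

Final answer: {$, ), *, +}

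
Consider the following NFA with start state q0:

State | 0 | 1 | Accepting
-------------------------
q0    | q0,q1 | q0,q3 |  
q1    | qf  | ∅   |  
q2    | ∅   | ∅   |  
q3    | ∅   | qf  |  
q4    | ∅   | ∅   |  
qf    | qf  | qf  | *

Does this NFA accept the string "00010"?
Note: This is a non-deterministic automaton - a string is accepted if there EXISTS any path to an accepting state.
Track the set of states the NFA could be in: start {q0}
Read '0': {q0} → {q0, q1}
Read '0': {q0, q1} → {q0, q1, qf}
Read '0': {q0, q1, qf} → {q0, q1, qf}
Read '1': {q0, q1, qf} → {q0, q3, qf}
Read '0': {q0, q3, qf} → {q0, q1, qf}
Final set {q0, q1, qf} contains accepting state(s) {qf} → accepted.

Final answer: Yes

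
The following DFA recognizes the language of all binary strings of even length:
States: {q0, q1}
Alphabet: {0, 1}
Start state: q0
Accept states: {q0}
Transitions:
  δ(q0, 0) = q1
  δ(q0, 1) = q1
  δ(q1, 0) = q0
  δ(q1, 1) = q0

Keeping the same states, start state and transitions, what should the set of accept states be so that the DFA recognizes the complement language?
The DFA is complete (every state has a transition on every symbol), so the complement
is recognized by the same DFA with accepting and non-accepting states swapped.
Original accept states: {q0}
Complement accept states = All states - Original accept states
= {q0, q1} - {q0}
= {q1}
Complement language: strings of ODD length

Final answer: {q1}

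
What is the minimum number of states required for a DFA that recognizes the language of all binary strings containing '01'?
Language: binary strings containing '01'
Lower bound (Myhill–Nerode): the prefixes ε, 0, 01 are pairwise distinguishable:
  ε vs 01: suffix ε distinguishes them (ε is rejected, 01 is accepted)
  0 vs 01: suffix ε distinguishes them (0 is rejected, 01 is accepted)
  ε vs 0: suffix 1 distinguishes them (ε·1 = 1 is rejected, 0·1 = 01 is accepted)
So any DFA needs at least 3 states.
Upper bound: a DFA with 3 states exists (one state per class above: 'no progress', 'last symbol 0', and 'seen 01' (accepting sink)).
Minimum states: 3

Final answer: 3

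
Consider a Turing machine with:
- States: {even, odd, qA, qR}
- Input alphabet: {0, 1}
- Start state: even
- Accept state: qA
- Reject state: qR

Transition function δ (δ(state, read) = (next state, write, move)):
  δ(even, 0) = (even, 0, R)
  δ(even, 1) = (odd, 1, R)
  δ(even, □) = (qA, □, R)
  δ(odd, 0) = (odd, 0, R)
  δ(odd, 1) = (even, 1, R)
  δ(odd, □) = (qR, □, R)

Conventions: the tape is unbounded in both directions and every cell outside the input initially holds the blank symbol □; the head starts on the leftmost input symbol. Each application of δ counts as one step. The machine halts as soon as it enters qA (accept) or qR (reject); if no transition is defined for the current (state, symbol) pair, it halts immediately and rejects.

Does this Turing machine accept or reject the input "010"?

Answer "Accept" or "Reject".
Step 0: [even]010 (head at position 0)
Step 1: δ(even, 0) = (even, 0, R)  ⊢  0[even]10 (head at position 1)
Step 2: δ(even, 1) = (odd, 1, R)  ⊢  01[odd]0 (head at position 2)
Step 3: δ(odd, 0) = (odd, 0, R)  ⊢  010[odd]□ (head at position 3)
Step 4: δ(odd, □) = (qR, □, R)  ⊢  010□[qR]□ (head at position 4)
The machine is in qR, so it halts and rejects.

Final answer: Reject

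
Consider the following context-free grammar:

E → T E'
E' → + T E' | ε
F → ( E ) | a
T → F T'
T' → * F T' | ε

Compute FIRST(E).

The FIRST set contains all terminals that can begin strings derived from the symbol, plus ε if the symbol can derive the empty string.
FIRST(F): F → ( E ) contributes '(' and F → a contributes 'a', so FIRST(F) = {(, a}. F is not nullable.
FIRST(T): T → F T' begins with F, and F is not nullable, so FIRST(T) = FIRST(F) = {(, a}.
FIRST(E): E → T E' begins with T, and T is not nullable, so FIRST(E) = FIRST(T) = {(, a}.

Final answer: {(, a}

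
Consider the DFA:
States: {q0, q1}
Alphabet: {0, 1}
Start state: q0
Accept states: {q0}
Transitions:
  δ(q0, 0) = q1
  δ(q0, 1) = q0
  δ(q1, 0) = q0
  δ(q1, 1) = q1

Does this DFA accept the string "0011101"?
Processing string "0011101":
  q0 --0--> q1
  q1 --0--> q0
  q0 --1--> q0
  q0 --1--> q0
  q0 --1--> q0
  q0 --0--> q1
  q1 --1--> q1
Final state: q1
Accept states: {q0}
q1 is not an accept state, so the string is rejected.

Final answer: No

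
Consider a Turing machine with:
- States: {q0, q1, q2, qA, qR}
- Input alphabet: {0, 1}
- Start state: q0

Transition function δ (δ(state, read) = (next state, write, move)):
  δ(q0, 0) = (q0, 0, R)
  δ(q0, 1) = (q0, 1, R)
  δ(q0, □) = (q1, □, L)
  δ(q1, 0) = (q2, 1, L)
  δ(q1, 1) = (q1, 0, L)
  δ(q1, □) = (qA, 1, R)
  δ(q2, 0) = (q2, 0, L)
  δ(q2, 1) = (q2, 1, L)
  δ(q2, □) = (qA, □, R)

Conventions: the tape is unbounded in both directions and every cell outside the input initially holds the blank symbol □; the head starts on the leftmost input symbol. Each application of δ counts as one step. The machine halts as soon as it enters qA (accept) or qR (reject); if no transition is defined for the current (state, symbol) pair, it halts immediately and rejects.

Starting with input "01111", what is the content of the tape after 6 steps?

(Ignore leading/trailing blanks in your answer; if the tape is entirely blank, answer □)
Step 0: [q0]01111 (head at position 0)
Step 1: δ(q0, 0) = (q0, 0, R)  ⊢  0[q0]1111 (head at position 1)
Step 2: δ(q0, 1) = (q0, 1, R)  ⊢  01[q0]111 (head at position 2)
Step 3: δ(q0, 1) = (q0, 1, R)  ⊢  011[q0]11 (head at position 3)
Step 4: δ(q0, 1) = (q0, 1, R)  ⊢  0111[q0]1 (head at position 4)
Step 5: δ(q0, 1) = (q0, 1, R)  ⊢  01111[q0]□ (head at position 5)
Step 6: δ(q0, □) = (q1, □, L)  ⊢  0111[q1]1□ (head at position 4)
Tape after 6 steps (ignoring surrounding blanks): 01111

Final answer: Tape: 01111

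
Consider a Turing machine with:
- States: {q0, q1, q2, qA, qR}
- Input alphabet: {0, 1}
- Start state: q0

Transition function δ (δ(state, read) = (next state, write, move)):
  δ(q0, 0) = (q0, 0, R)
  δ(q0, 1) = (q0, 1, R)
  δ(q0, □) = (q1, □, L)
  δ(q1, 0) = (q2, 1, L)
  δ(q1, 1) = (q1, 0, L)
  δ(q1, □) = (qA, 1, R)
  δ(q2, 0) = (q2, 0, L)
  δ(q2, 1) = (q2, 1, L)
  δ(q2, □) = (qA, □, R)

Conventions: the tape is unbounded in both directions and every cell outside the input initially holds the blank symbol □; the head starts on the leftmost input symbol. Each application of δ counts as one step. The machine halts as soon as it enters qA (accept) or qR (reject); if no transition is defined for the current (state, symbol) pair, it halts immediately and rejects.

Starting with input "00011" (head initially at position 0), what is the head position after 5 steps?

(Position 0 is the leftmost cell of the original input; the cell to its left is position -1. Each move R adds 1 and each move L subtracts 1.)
Step 0: [q0]00011 (head at position 0)
Step 1: δ(q0, 0) = (q0, 0, R)  ⊢  0[q0]0011 (head at position 1)
Step 2: δ(q0, 0) = (q0, 0, R)  ⊢  00[q0]011 (head at position 2)
Step 3: δ(q0, 0) = (q0, 0, R)  ⊢  000[q0]11 (head at position 3)
Step 4: δ(q0, 1) = (q0, 1, R)  ⊢  0001[q0]1 (head at position 4)
Step 5: δ(q0, 1) = (q0, 1, R)  ⊢  00011[q0]□ (head at position 5)
Head position after 5 steps: 5

Final answer: Position 5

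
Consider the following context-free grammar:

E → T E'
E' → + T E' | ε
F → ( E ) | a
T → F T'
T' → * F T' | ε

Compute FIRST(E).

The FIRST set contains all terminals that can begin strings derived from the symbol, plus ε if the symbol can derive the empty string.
FIRST(F): F → ( E ) contributes '(' and F → a contributes 'a', so FIRST(F) = {(, a}. F is not nullable.
FIRST(T): T → F T' begins with F, and F is not nullable, so FIRST(T) = FIRST(F) = {(, a}.
FIRST(E): E → T E' begins with T, and T is not nullable, so FIRST(E) = FIRST(T) = {(, a}.

Final answer: {(, a}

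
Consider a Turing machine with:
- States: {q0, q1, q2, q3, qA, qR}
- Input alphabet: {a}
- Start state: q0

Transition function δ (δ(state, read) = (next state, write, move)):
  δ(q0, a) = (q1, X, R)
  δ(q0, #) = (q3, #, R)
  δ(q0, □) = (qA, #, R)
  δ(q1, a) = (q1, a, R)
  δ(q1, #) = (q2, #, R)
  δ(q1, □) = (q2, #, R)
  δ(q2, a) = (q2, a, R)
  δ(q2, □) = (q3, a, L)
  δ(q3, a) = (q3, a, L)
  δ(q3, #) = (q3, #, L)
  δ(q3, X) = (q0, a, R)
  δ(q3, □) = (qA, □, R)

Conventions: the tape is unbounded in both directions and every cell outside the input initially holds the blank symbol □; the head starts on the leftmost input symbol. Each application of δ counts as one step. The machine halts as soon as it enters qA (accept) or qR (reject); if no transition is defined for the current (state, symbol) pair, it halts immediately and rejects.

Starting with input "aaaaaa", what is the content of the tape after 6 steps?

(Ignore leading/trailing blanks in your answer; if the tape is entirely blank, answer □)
Step 0: [q0]aaaaaa (head at position 0)
Step 1: δ(q0, a) = (q1, X, R)  ⊢  X[q1]aaaaa (head at position 1)
Step 2: δ(q1, a) = (q1, a, R)  ⊢  Xa[q1]aaaa (head at position 2)
Step 3: δ(q1, a) = (q1, a, R)  ⊢  Xaa[q1]aaa (head at position 3)
Step 4: δ(q1, a) = (q1, a, R)  ⊢  Xaaa[q1]aa (head at position 4)
Step 5: δ(q1, a) = (q1, a, R)  ⊢  Xaaaa[q1]a (head at position 5)
Step 6: δ(q1, a) = (q1, a, R)  ⊢  Xaaaaa[q1]□ (head at position 6)
Tape after 6 steps (ignoring surrounding blanks): Xaaaaa

Final answer: Tape: Xaaaaa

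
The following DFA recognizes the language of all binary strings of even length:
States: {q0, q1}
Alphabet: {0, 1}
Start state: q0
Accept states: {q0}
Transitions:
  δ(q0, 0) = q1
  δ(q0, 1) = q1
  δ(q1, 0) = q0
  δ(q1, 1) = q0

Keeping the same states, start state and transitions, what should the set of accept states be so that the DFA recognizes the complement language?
The DFA is complete (every state has a transition on every symbol), so the complement
is recognized by the same DFA with accepting and non-accepting states swapped.
Original accept states: {q0}
Complement accept states = All states - Original accept states
= {q0, q1} - {q0}
= {q1}
Complement language: strings of ODD length

Final answer: {q1}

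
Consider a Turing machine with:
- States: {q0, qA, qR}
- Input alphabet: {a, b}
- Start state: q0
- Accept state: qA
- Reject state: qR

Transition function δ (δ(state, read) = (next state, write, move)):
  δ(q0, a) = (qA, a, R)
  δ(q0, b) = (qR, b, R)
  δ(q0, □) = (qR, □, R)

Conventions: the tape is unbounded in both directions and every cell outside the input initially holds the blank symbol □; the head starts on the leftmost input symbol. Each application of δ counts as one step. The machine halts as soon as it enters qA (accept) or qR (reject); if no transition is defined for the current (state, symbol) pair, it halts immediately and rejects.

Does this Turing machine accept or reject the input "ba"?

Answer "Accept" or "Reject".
Step 0: [q0]ba (head at position 0)
Step 1: δ(q0, b) = (qR, b, R)  ⊢  b[qR]a (head at position 1)
The machine is in qR, so it halts and rejects.

Final answer: Reject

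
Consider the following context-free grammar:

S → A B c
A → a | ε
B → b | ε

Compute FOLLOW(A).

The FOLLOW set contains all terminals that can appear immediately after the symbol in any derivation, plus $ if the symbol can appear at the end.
A occurs in S → A B c followed by B c. Add FIRST(B) minus ε = {b}; B is nullable (B → ε), so what follows B can also follow A: the terminal c. FOLLOW(A) = {b, c}.

Final answer: {b, c}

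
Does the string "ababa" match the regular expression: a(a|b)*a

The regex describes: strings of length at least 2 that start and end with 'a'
Yes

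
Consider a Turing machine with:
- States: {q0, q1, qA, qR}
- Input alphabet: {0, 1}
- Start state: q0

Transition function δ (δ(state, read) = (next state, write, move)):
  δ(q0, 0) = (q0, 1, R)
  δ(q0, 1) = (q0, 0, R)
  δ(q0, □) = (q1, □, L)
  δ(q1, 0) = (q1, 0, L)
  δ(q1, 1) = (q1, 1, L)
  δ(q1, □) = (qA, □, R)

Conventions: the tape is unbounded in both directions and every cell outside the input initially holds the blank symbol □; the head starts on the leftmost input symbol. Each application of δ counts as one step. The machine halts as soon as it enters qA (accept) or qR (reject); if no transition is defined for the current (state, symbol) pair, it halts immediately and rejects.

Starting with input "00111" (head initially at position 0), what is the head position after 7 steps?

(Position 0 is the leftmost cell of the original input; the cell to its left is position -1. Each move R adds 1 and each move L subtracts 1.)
Step 0: [q0]00111 (head at position 0)
Step 1: δ(q0, 0) = (q0, 1, R)  ⊢  1[q0]0111 (head at position 1)
Step 2: δ(q0, 0) = (q0, 1, R)  ⊢  11[q0]111 (head at position 2)
Step 3: δ(q0, 1) = (q0, 0, R)  ⊢  110[q0]11 (head at position 3)
Step 4: δ(q0, 1) = (q0, 0, R)  ⊢  1100[q0]1 (head at position 4)
Step 5: δ(q0, 1) = (q0, 0, R)  ⊢  11000[q0]□ (head at position 5)
Step 6: δ(q0, □) = (q1, □, L)  ⊢  1100[q1]0□ (head at position 4)
Step 7: δ(q1, 0) = (q1, 0, L)  ⊢  110[q1]00□ (head at position 3)
Head position after 7 steps: 3

Final answer: Position 3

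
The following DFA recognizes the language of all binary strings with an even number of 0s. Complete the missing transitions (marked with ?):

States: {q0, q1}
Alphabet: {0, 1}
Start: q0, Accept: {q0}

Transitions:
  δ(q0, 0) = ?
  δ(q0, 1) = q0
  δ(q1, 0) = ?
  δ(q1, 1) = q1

What each state remembers (consistent with the given transitions and accept states):
  q0: an even number of 0s has been read so far
  q1: an odd number of 0s has been read so far
Filling in the missing entries:
  δ(q0, 0): in q0 (an even number of 0s has been read so far), after reading 0 we have: an odd number of 0s has been read so far → q1
  δ(q1, 0): in q1 (an odd number of 0s has been read so far), after reading 0 we have: an even number of 0s has been read so far → q0

Final answer: δ(q0, 0) = q1; δ(q1, 0) = q0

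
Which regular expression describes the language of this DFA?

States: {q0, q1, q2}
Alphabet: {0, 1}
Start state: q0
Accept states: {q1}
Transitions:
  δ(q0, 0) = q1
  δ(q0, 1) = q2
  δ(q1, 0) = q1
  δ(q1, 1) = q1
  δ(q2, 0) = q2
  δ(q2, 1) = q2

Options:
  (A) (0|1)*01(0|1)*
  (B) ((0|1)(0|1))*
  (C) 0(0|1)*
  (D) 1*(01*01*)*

Testing sample strings against the DFA:
  '01011' -> accepted
  '00' -> accepted
  '1010' -> rejected
  '01101' -> accepted
Checking each option for a counterexample:
  (A) (0|1)*01(0|1)*: '0' is accepted by the DFA but does not match the regex → eliminated
  (B) ((0|1)(0|1))*: ε is rejected by the DFA but matches the regex → eliminated
  (C) 0(0|1)*: agrees with the DFA on all strings of length ≤ 4
  (D) 1*(01*01*)*: ε is rejected by the DFA but matches the regex → eliminated
Only (C) 0(0|1)* is consistent with the DFA.

Final answer: (C) 0(0|1)*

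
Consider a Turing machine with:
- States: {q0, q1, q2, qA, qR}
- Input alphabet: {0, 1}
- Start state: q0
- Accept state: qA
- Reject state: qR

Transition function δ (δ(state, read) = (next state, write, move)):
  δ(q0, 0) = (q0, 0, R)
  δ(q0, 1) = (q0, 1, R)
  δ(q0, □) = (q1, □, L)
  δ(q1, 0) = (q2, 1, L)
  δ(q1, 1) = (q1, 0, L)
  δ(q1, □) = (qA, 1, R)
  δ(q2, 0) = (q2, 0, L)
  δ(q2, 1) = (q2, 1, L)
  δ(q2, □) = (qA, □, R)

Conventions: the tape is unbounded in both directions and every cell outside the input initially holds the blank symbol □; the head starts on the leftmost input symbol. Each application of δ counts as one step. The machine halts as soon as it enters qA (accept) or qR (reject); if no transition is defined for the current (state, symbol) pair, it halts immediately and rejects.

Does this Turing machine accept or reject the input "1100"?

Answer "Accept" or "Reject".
Step 0: [q0]1100 (head at position 0)
Step 1: δ(q0, 1) = (q0, 1, R)  ⊢  1[q0]100 (head at position 1)
Step 2: δ(q0, 1) = (q0, 1, R)  ⊢  11[q0]00 (head at position 2)
Step 3: δ(q0, 0) = (q0, 0, R)  ⊢  110[q0]0 (head at position 3)
Step 4: δ(q0, 0) = (q0, 0, R)  ⊢  1100[q0]□ (head at position 4)
Step 5: δ(q0, □) = (q1, □, L)  ⊢  110[q1]0□ (head at position 3)
Step 6: δ(q1, 0) = (q2, 1, L)  ⊢  11[q2]01□ (head at position 2)
Step 7: δ(q2, 0) = (q2, 0, L)  ⊢  1[q2]101□ (head at position 1)
Step 8: δ(q2, 1) = (q2, 1, L)  ⊢  [q2]1101□ (head at position 0)
Step 9: δ(q2, 1) = (q2, 1, L)  ⊢  [q2]□1101□ (head at position -1)
Step 10: δ(q2, □) = (qA, □, R)  ⊢  □[qA]1101□ (head at position 0)
The machine is in qA, so it halts and accepts.

Final answer: Accept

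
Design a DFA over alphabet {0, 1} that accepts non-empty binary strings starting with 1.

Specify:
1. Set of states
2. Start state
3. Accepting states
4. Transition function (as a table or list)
One valid DFA (any DFA recognizing the same language is acceptable):
States: {q0, q1, q2}
Start: q0
Accepting: {q1}
Transitions (accepting states marked with *):
State | 0 | 1 | Accepting
-------------------------
q0    | q2 | q1 |  
q1    | q1 | q1 | *
q2    | q2 | q2 |  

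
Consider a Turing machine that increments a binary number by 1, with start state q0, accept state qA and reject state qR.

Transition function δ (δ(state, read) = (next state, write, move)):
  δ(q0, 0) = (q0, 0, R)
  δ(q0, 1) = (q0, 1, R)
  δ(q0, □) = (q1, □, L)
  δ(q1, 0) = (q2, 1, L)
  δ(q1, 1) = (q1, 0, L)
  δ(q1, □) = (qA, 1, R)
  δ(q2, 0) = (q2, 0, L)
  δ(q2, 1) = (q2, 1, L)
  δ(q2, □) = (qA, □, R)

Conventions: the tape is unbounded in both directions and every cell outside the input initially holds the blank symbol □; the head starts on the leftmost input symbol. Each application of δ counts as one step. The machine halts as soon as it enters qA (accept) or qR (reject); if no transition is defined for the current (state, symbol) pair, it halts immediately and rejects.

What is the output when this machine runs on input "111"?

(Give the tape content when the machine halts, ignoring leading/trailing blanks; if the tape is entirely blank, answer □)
Step 0: [q0]111 (head at position 0)
Step 1: δ(q0, 1) = (q0, 1, R)  ⊢  1[q0]11 (head at position 1)
Step 2: δ(q0, 1) = (q0, 1, R)  ⊢  11[q0]1 (head at position 2)
Step 3: δ(q0, 1) = (q0, 1, R)  ⊢  111[q0]□ (head at position 3)
Step 4: δ(q0, □) = (q1, □, L)  ⊢  11[q1]1□ (head at position 2)
Step 5: δ(q1, 1) = (q1, 0, L)  ⊢  1[q1]10□ (head at position 1)
Step 6: δ(q1, 1) = (q1, 0, L)  ⊢  [q1]100□ (head at position 0)
Step 7: δ(q1, 1) = (q1, 0, L)  ⊢  [q1]□000□ (head at position -1)
Step 8: δ(q1, □) = (qA, 1, R)  ⊢  1[qA]000□ (head at position 0)
The machine is in qA, so it halts and accepts.
Tape content when halted (ignoring surrounding blanks): 1000

Final answer: Output: 1000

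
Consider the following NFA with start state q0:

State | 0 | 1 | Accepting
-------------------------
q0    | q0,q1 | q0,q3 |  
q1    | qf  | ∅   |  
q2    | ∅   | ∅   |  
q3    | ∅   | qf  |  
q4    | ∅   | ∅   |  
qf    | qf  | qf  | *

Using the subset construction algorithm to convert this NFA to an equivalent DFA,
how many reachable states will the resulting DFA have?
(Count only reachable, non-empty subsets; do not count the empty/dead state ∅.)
Start subset: {q0}
{q0}: on 0 → {q0, q1}, on 1 → {q0, q3}
{q0, q1}: on 0 → {q0, q1, qf}, on 1 → {q0, q3}
{q0, q3}: on 0 → {q0, q1}, on 1 → {q0, q3, qf}
{q0, q1, qf}: on 0 → {q0, q1, qf}, on 1 → {q0, q3, qf}
{q0, q3, qf}: on 0 → {q0, q1, qf}, on 1 → {q0, q3, qf}
Reachable non-empty subsets: {q0}, {q0, q1}, {q0, q3}, {q0, q1, qf}, {q0, q3, qf} — 5 in total.

Final answer: 5 states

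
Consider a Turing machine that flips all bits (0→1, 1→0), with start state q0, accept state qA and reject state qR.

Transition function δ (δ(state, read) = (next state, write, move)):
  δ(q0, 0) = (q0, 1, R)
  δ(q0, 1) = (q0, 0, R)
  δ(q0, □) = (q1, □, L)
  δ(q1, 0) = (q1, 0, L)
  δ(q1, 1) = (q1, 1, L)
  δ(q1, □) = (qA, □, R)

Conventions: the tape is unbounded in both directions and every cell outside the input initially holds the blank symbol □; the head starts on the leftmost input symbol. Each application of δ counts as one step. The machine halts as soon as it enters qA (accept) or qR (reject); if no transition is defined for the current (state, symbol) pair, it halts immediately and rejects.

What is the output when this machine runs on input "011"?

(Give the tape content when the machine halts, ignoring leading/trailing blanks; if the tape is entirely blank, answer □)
Step 0: [q0]011 (head at position 0)
Step 1: δ(q0, 0) = (q0, 1, R)  ⊢  1[q0]11 (head at position 1)
Step 2: δ(q0, 1) = (q0, 0, R)  ⊢  10[q0]1 (head at position 2)
Step 3: δ(q0, 1) = (q0, 0, R)  ⊢  100[q0]□ (head at position 3)
Step 4: δ(q0, □) = (q1, □, L)  ⊢  10[q1]0□ (head at position 2)
Step 5: δ(q1, 0) = (q1, 0, L)  ⊢  1[q1]00□ (head at position 1)
Step 6: δ(q1, 0) = (q1, 0, L)  ⊢  [q1]100□ (head at position 0)
Step 7: δ(q1, 1) = (q1, 1, L)  ⊢  [q1]□100□ (head at position -1)
Step 8: δ(q1, □) = (qA, □, R)  ⊢  □[qA]100□ (head at position 0)
The machine is in qA, so it halts and accepts.
Tape content when halted (ignoring surrounding blanks): 100

Final answer: Output: 100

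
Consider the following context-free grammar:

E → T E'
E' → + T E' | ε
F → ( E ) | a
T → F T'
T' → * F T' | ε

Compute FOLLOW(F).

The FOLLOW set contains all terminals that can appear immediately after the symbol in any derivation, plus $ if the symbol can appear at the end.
Useful FIRST sets: FIRST(E') = {+, ε}, FIRST(T') = {*, ε} (both E' and T' are nullable).
FOLLOW(E): E is the start symbol → $; E appears in F → ( E ) followed by ')' → FOLLOW(E) = {), $}.
FOLLOW(E'): E' appears at the right end of E → T E' and of E' → + T E', so FOLLOW(E') ⊇ FOLLOW(E) (the second occurrence adds nothing new). FOLLOW(E') = {), $}.
FOLLOW(T): in E → T E' and E' → + T E', T is followed by E': add FIRST(E') minus ε = {+}; since E' is nullable, also add FOLLOW(E) and FOLLOW(E') = {), $}. FOLLOW(T) = {+, ), $}.
FOLLOW(T'): T' appears at the right end of T → F T' and of T' → * F T', so FOLLOW(T') = FOLLOW(T) = {+, ), $}.
FOLLOW(F): in T → F T' and T' → * F T', F is followed by T': add FIRST(T') minus ε = {*}; since T' is nullable, also add FOLLOW(T) and FOLLOW(T') = {+, ), $}. FOLLOW(F) = {*, +, ), $}.

Final answer: {$, ), *, +}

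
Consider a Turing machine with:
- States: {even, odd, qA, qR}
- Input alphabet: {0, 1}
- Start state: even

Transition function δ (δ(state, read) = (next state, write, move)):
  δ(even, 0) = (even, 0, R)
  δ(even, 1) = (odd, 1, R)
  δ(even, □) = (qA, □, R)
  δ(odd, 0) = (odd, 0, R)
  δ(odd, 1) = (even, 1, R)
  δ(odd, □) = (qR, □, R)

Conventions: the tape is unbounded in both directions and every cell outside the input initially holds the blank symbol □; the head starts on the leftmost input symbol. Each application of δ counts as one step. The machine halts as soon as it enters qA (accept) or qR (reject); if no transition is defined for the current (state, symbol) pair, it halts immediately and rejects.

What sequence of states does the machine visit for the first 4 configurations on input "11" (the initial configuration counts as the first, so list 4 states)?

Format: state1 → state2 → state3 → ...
Step 0: [even]11 (head at position 0)
Step 1: δ(even, 1) = (odd, 1, R)  ⊢  1[odd]1 (head at position 1)
Step 2: δ(odd, 1) = (even, 1, R)  ⊢  11[even]□ (head at position 2)
Step 3: δ(even, □) = (qA, □, R)  ⊢  11□[qA]□ (head at position 3)
Reading off the states of these 4 configurations: even → odd → even → qA

Final answer: even → odd → even → qA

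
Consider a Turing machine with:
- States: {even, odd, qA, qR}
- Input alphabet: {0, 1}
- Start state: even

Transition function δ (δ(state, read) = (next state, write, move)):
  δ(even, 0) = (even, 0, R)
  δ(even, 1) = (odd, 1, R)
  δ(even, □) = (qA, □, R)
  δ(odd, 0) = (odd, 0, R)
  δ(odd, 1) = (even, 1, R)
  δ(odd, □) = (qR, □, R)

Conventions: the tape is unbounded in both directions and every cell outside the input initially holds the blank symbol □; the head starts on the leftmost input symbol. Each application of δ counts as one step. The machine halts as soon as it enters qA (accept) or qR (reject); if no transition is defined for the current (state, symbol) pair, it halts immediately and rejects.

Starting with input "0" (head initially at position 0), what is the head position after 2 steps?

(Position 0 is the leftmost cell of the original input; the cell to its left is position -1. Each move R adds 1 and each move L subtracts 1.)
Step 0: [even]0 (head at position 0)
Step 1: δ(even, 0) = (even, 0, R)  ⊢  0[even]□ (head at position 1)
Step 2: δ(even, □) = (qA, □, R)  ⊢  0□[qA]□ (head at position 2)
Head position after 2 steps: 2

Final answer: Position 2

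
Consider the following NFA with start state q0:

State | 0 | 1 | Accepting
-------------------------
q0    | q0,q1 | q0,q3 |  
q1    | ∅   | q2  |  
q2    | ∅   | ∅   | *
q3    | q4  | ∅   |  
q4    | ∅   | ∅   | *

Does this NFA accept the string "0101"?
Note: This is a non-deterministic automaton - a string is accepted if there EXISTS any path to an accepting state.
Track the set of states the NFA could be in: start {q0}
Read '0': {q0} → {q0, q1}
Read '1': {q0, q1} → {q0, q2, q3}
Read '0': {q0, q2, q3} → {q0, q1, q4}
Read '1': {q0, q1, q4} → {q0, q2, q3}
Final set {q0, q2, q3} contains accepting state(s) {q2} → accepted.

Final answer: Yes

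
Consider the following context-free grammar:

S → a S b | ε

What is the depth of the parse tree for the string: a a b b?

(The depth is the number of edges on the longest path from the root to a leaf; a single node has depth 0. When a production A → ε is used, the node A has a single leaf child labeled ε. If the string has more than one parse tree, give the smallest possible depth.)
The only parse tree applies S → a S b 2 times (once per matching a…b pair) and then S → ε.
The S nodes sit at depths 0, 1, …, 2; the innermost S (depth 2) has the single child ε at depth 3.
The terminal leaves a, b are at depths 1..2, so the longest root-to-leaf path is S → S → … → S → ε with 3 edges.
Depth = 3.

Final answer: 3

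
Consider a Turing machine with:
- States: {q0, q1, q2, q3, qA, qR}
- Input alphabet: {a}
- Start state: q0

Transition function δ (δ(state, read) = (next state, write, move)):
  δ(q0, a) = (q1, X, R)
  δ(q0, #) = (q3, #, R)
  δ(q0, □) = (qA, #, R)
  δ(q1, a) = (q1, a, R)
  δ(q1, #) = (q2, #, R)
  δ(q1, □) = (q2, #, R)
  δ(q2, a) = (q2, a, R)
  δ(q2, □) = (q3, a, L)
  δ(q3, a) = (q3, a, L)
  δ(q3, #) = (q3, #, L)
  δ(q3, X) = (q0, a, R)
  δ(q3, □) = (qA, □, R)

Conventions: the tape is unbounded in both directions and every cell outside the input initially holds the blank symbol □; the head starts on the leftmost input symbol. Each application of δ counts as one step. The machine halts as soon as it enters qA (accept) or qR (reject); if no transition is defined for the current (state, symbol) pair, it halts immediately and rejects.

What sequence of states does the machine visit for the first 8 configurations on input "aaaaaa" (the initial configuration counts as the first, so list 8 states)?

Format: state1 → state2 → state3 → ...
Step 0: [q0]aaaaaa (head at position 0)
Step 1: δ(q0, a) = (q1, X, R)  ⊢  X[q1]aaaaa (head at position 1)
Step 2: δ(q1, a) = (q1, a, R)  ⊢  Xa[q1]aaaa (head at position 2)
Step 3: δ(q1, a) = (q1, a, R)  ⊢  Xaa[q1]aaa (head at position 3)
Step 4: δ(q1, a) = (q1, a, R)  ⊢  Xaaa[q1]aa (head at position 4)
Step 5: δ(q1, a) = (q1, a, R)  ⊢  Xaaaa[q1]a (head at position 5)
Step 6: δ(q1, a) = (q1, a, R)  ⊢  Xaaaaa[q1]□ (head at position 6)
Step 7: δ(q1, □) = (q2, #, R)  ⊢  Xaaaaa#[q2]□ (head at position 7)
Reading off the states of these 8 configurations: q0 → q1 → q1 → q1 → q1 → q1 → q1 → q2

Final answer: q0 → q1 → q1 → q1 → q1 → q1 → q1 → q2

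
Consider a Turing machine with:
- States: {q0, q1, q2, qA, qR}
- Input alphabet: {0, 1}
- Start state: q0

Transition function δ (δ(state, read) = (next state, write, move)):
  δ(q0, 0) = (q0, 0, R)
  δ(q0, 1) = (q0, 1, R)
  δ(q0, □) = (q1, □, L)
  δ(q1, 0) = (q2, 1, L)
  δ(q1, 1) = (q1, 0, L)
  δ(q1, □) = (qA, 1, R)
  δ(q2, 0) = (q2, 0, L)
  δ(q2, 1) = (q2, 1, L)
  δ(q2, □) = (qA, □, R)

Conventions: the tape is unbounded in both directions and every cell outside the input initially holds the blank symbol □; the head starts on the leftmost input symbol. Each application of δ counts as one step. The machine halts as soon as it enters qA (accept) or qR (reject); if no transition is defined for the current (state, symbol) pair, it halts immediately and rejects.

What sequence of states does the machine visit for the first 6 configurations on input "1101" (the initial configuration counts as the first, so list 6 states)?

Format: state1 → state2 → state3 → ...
Step 0: [q0]1101 (head at position 0)
Step 1: δ(q0, 1) = (q0, 1, R)  ⊢  1[q0]101 (head at position 1)
Step 2: δ(q0, 1) = (q0, 1, R)  ⊢  11[q0]01 (head at position 2)
Step 3: δ(q0, 0) = (q0, 0, R)  ⊢  110[q0]1 (head at position 3)
Step 4: δ(q0, 1) = (q0, 1, R)  ⊢  1101[q0]□ (head at position 4)
Step 5: δ(q0, □) = (q1, □, L)  ⊢  110[q1]1□ (head at position 3)
Reading off the states of these 6 configurations: q0 → q0 → q0 → q0 → q0 → q1

Final answer: q0 → q0 → q0 → q0 → q0 → q1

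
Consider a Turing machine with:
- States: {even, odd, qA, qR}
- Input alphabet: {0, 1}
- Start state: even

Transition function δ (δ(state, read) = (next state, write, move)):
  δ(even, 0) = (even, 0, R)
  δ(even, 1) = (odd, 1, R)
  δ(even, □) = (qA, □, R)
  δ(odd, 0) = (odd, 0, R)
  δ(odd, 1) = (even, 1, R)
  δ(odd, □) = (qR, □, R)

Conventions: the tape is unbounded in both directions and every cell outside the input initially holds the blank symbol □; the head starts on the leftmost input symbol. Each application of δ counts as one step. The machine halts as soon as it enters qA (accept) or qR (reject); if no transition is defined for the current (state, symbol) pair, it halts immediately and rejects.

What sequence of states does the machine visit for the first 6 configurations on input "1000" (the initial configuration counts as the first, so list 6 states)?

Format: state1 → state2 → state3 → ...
Step 0: [even]1000 (head at position 0)
Step 1: δ(even, 1) = (odd, 1, R)  ⊢  1[odd]000 (head at position 1)
Step 2: δ(odd, 0) = (odd, 0, R)  ⊢  10[odd]00 (head at position 2)
Step 3: δ(odd, 0) = (odd, 0, R)  ⊢  100[odd]0 (head at position 3)
Step 4: δ(odd, 0) = (odd, 0, R)  ⊢  1000[odd]□ (head at position 4)
Step 5: δ(odd, □) = (qR, □, R)  ⊢  1000□[qR]□ (head at position 5)
Reading off the states of these 6 configurations: even → odd → odd → odd → odd → qR

Final answer: even → odd → odd → odd → odd → qR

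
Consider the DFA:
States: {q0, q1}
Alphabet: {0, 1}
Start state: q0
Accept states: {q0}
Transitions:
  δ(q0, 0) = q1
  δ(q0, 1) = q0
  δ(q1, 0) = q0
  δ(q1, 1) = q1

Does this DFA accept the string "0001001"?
Processing string "0001001":
  q0 --0--> q1
  q1 --0--> q0
  q0 --0--> q1
  q1 --1--> q1
  q1 --0--> q0
  q0 --0--> q1
  q1 --1--> q1
Final state: q1
Accept states: {q0}
q1 is not an accept state, so the string is rejected.

Final answer: No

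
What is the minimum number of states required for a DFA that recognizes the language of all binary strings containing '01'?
Language: binary strings containing '01'
Lower bound (Myhill–Nerode): the prefixes ε, 0, 01 are pairwise distinguishable:
  ε vs 01: suffix ε distinguishes them (ε is rejected, 01 is accepted)
  0 vs 01: suffix ε distinguishes them (0 is rejected, 01 is accepted)
  ε vs 0: suffix 1 distinguishes them (ε·1 = 1 is rejected, 0·1 = 01 is accepted)
So any DFA needs at least 3 states.
Upper bound: a DFA with 3 states exists (one state per class above: 'no progress', 'last symbol 0', and 'seen 01' (accepting sink)).
Minimum states: 3

Final answer: 3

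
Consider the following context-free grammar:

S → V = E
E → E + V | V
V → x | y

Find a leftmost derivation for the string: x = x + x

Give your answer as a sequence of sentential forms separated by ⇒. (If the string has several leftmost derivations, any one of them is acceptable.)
Start with S.
Step 1: the leftmost non-terminal is S; apply S → V = E:  V = E
Step 2: the leftmost non-terminal is V; apply V → x:  x = E
Step 3: the leftmost non-terminal is E; apply E → E + V:  x = E + V
Step 4: the leftmost non-terminal is E; apply E → V:  x = V + V
Step 5: the leftmost non-terminal is V; apply V → x:  x = x + V
Step 6: the leftmost non-terminal is V; apply V → x:  x = x + x

Final answer: S ⇒ V = E ⇒ x = E ⇒ x = E + V ⇒ x = V + V ⇒ x = x + V ⇒ x = x + x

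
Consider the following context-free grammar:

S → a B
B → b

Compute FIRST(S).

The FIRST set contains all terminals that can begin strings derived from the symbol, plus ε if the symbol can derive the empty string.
S has the single production S → a B, whose right-hand side begins with the terminal a. So FIRST(S) = {a}.

Final answer: {a}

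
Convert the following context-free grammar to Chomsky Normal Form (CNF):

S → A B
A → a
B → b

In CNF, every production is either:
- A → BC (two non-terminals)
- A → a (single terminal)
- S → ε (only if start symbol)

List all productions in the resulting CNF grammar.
The grammar has no ε-productions or unit productions to eliminate.
S → A B is already in CNF (two non-terminals) – keep it.
A → a is already in CNF (single terminal) – keep it.
B → b is already in CNF (single terminal) – keep it.
Resulting CNF grammar (3 productions): A → a; B → b; S → A B

Final answer: A → a; B → b; S → A B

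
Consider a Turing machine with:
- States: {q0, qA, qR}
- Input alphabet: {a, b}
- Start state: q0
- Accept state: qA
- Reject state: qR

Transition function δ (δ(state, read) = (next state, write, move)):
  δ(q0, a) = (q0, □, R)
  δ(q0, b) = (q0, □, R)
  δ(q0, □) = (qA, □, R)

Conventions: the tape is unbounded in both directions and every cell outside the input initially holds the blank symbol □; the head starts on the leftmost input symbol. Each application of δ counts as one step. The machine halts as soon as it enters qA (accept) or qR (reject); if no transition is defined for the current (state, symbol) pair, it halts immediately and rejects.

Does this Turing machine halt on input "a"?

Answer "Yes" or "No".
Step 0: [q0]a (head at position 0)
Step 1: δ(q0, a) = (q0, □, R)  ⊢  □[q0]□ (head at position 1)
Step 2: δ(q0, □) = (qA, □, R)  ⊢  □□[qA]□ (head at position 2)
The machine is in qA, so it halts and accepts.
It halts after 2 steps.

Final answer: Yes - halts after 2 steps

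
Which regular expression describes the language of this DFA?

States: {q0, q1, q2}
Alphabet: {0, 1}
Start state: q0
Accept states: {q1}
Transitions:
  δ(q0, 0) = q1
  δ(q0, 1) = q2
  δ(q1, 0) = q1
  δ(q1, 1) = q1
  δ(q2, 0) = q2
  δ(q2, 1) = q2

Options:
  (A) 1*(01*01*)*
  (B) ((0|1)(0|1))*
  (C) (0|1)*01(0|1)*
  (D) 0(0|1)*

Testing sample strings against the DFA:
  '11110' -> rejected
  '011' -> accepted
  '000' -> accepted
  '00' -> accepted
Checking each option for a counterexample:
  (A) 1*(01*01*)*: ε is rejected by the DFA but matches the regex → eliminated
  (B) ((0|1)(0|1))*: ε is rejected by the DFA but matches the regex → eliminated
  (C) (0|1)*01(0|1)*: '0' is accepted by the DFA but does not match the regex → eliminated
  (D) 0(0|1)*: agrees with the DFA on all strings of length ≤ 4
Only (D) 0(0|1)* is consistent with the DFA.

Final answer: (D) 0(0|1)*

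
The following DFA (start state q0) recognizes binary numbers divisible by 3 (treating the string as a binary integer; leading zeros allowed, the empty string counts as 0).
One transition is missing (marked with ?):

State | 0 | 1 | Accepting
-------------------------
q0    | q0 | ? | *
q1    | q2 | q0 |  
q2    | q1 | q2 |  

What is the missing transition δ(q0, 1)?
q1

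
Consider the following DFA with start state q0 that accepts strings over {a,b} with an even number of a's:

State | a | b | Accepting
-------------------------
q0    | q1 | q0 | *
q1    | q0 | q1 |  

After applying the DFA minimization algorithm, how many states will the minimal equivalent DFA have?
All 2 states are reachable from q0, so none can be removed as unreachable.
Table-filling: first mark every (accepting, non-accepting) pair as distinguishable (accepting: {q0}; non-accepting: {q1}).
Every pair of states is distinguishable, so the DFA is already minimal.
Equivalence classes: {q0}, {q1} → 2 states.

Final answer: 2 states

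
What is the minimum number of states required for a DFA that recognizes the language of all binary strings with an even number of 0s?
Language: binary strings with an even number of 0s
Lower bound (Myhill–Nerode): the prefixes ε, 0 are pairwise distinguishable:
  ε vs 0: suffix ε distinguishes them (ε has zero 0s (accepted), 0 has one 0 (rejected))
So any DFA needs at least 2 states.
Upper bound: a DFA with 2 states exists (one state per class above).
Minimum states: 2

Final answer: 2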